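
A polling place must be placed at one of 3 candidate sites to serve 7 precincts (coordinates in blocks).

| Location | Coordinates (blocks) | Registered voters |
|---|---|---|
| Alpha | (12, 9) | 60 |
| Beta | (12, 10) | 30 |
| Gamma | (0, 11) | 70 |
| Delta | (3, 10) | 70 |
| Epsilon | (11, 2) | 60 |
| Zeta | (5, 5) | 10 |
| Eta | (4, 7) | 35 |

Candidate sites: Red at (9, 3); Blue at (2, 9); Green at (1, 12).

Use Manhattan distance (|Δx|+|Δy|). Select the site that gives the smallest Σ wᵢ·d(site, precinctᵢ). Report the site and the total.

Blue, total 2520 blocks

Total weighted distance at each candidate:
  Red (9, 3): total = 3495
  Blue (2, 9): total = 2520
  Green (1, 12): total = 3240
Minimum is at Blue with total 2520 blocks.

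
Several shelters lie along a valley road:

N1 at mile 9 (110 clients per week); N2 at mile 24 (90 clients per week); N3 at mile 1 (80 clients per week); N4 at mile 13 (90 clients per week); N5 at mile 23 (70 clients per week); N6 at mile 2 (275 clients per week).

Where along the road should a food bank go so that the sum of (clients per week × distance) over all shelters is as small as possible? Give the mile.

For a sum of weighted absolute distances on a line, the optimum is the weighted median (not the mean). Total weight W = 715; half-weight = 357.5.
Sort by position and accumulate weight:
  mile 1 (N3, w=80) → cum 80
  mile 2 (N6, w=275) → cum 355
  mile 9 (N1, w=110) → cum 465  ≥ 357.5 → median here
  mile 13 (N4, w=90) → cum 555
  mile 23 (N5, w=70) → cum 625
  mile 24 (N2, w=90) → cum 715
Optimal location: mile 9.

x = 9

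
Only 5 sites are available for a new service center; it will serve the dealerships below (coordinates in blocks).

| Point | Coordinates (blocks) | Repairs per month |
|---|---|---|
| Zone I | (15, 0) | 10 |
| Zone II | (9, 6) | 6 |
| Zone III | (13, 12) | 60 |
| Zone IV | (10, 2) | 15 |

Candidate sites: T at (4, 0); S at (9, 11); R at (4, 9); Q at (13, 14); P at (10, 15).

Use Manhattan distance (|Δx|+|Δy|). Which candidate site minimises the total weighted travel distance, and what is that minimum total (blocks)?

Q, total 577 blocks

Total weighted distance at each candidate:
  T (4, 0): total = 1556
  S (9, 11): total = 650
  R (4, 9): total = 1163
  Q (13, 14): total = 577
  P (10, 15): total = 815
Minimum is at Q with total 577 blocks.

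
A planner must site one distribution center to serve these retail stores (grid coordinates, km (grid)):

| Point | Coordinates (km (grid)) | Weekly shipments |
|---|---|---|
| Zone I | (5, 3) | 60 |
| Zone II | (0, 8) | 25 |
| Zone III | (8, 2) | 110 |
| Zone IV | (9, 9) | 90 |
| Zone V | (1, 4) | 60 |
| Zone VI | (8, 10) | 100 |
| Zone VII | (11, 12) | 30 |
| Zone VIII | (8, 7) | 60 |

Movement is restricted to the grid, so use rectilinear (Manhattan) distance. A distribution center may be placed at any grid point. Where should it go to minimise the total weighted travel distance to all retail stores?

(8, 7)

Manhattan distance separates: Σwᵢ(|x−xᵢ|+|y−yᵢ|) = Σwᵢ|x−xᵢ| + Σwᵢ|y−yᵢ|, so x and y are optimised independently as 1-D weighted medians.
Total weight W = 535; half = 267.5.
x-coordinate, sorted with cumulative weight:
  x=0 (Zone II, w=25) cum 25
  x=1 (Zone V, w=60) cum 85
  x=5 (Zone I, w=60) cum 145
  x=8 (Zone III, w=110) cum 255
  x=8 (Zone VI, w=100) cum 355  ← median
  x=8 (Zone VIII, w=60) cum 415
  x=9 (Zone IV, w=90) cum 505
  x=11 (Zone VII, w=30) cum 535
⇒ x* = 8
y-coordinate, sorted with cumulative weight:
  y=2 (Zone III, w=110) cum 110
  y=3 (Zone I, w=60) cum 170
  y=4 (Zone V, w=60) cum 230
  y=7 (Zone VIII, w=60) cum 290  ← median
  y=8 (Zone II, w=25) cum 315
  y=9 (Zone IV, w=90) cum 405
  y=10 (Zone VI, w=100) cum 505
  y=12 (Zone VII, w=30) cum 535
⇒ y* = 7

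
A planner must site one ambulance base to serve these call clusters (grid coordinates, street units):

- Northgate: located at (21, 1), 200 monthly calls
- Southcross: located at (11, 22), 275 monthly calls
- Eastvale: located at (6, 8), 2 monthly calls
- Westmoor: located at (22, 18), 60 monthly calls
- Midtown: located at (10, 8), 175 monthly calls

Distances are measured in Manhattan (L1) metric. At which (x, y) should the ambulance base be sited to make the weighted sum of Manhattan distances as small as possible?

(11, 8)

Manhattan distance separates: Σwᵢ(|x−xᵢ|+|y−yᵢ|) = Σwᵢ|x−xᵢ| + Σwᵢ|y−yᵢ|, so x and y are optimised independently as 1-D weighted medians.
Total weight W = 712; half = 356.
x-coordinate, sorted with cumulative weight:
  x=6 (Eastvale, w=2) cum 2
  x=10 (Midtown, w=175) cum 177
  x=11 (Southcross, w=275) cum 452  ← median
  x=21 (Northgate, w=200) cum 652
  x=22 (Westmoor, w=60) cum 712
⇒ x* = 11
y-coordinate, sorted with cumulative weight:
  y=1 (Northgate, w=200) cum 200
  y=8 (Eastvale, w=2) cum 202
  y=8 (Midtown, w=175) cum 377  ← median
  y=18 (Westmoor, w=60) cum 437
  y=22 (Southcross, w=275) cum 712
⇒ y* = 8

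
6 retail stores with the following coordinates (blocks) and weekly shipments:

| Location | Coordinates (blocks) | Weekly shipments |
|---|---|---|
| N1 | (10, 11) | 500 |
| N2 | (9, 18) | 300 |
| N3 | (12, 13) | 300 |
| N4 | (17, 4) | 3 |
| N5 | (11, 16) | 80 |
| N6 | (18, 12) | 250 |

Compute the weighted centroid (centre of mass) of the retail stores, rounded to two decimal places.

The minimiser of Σwᵢ‖p−pᵢ‖² is the weighted centroid p* = (Σwᵢpᵢ)/(Σwᵢ).
Σwᵢ = 1433.
Σwᵢxᵢ = 500·10 + 300·9 + 300·12 + 3·17 + 80·11 + 250·18 = 16731.
Σwᵢyᵢ = 500·11 + 300·18 + 300·13 + 3·4 + 80·16 + 250·12 = 19092.
x* = 16731/1433 = 11.68, y* = 19092/1433 = 13.32.

(11.68, 13.32)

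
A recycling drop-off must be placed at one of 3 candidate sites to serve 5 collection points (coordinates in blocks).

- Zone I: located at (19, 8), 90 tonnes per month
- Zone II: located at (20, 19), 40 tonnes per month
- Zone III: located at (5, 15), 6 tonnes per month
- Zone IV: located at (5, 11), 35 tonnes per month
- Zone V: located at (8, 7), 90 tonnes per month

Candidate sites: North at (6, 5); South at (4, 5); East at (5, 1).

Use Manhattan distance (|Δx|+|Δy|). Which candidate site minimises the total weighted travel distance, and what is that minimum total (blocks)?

North, total 3231 blocks

Total weighted distance at each candidate:
  North (6, 5): total = 3231
  South (4, 5): total = 3671
  East (5, 1): total = 4454
Minimum is at North with total 3231 blocks.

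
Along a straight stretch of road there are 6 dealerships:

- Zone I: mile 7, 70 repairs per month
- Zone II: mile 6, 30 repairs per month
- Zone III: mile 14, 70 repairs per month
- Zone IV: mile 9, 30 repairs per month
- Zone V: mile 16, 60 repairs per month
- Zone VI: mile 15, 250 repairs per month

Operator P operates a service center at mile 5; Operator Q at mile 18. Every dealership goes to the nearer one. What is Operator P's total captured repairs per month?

130

The indifferent point is the midpoint (5+18)/2 = 11.5; dealerships left of it (closer to Operator P at 5) go to Operator P, those right go to Operator Q.
  Zone II at 6 (w=30) → Operator P
  Zone I at 7 (w=70) → Operator P
  Zone IV at 9 (w=30) → Operator P
  Zone III at 14 (w=70) → Operator Q
  Zone VI at 15 (w=250) → Operator Q
  Zone V at 16 (w=60) → Operator Q
Operator P captures 130; Operator Q captures 380.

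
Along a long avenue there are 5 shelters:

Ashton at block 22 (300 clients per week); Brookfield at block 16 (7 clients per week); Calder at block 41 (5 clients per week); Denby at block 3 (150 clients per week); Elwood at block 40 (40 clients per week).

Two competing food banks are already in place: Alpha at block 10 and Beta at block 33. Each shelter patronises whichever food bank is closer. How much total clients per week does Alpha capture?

157

The indifferent point is the midpoint (10+33)/2 = 21.5; shelters left of it (closer to Alpha at 10) go to Alpha, those right go to Beta.
  Denby at 3 (w=150) → Alpha
  Brookfield at 16 (w=7) → Alpha
  Ashton at 22 (w=300) → Beta
  Elwood at 40 (w=40) → Beta
  Calder at 41 (w=5) → Beta
Alpha captures 157; Beta captures 345.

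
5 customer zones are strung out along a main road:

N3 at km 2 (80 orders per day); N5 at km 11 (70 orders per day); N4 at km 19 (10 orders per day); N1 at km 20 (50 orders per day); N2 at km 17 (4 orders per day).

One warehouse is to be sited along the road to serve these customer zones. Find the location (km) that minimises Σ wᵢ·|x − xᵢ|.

For a sum of weighted absolute distances on a line, the optimum is the weighted median (not the mean). Total weight W = 214; half-weight = 107.
Sort by position and accumulate weight:
  km 2 (N3, w=80) → cum 80
  km 11 (N5, w=70) → cum 150  ≥ 107 → median here
  km 17 (N2, w=4) → cum 154
  km 19 (N4, w=10) → cum 164
  km 20 (N1, w=50) → cum 214
Optimal location: km 11.

x = 11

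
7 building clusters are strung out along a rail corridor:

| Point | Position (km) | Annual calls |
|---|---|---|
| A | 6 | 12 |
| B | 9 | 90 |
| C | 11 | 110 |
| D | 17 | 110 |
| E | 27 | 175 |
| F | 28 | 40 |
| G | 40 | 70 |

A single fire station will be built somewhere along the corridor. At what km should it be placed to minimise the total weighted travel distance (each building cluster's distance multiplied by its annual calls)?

For a sum of weighted absolute distances on a line, the optimum is the weighted median (not the mean). Total weight W = 607; half-weight = 303.5.
Sort by position and accumulate weight:
  km 6 (A, w=12) → cum 12
  km 9 (B, w=90) → cum 102
  km 11 (C, w=110) → cum 212
  km 17 (D, w=110) → cum 322  ≥ 303.5 → median here
  km 27 (E, w=175) → cum 497
  km 28 (F, w=40) → cum 537
  km 40 (G, w=70) → cum 607
Optimal location: km 17.

x = 17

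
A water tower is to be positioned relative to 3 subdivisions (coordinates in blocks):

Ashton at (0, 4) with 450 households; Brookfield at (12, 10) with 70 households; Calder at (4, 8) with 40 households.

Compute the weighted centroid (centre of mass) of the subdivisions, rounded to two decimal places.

The minimiser of Σwᵢ‖p−pᵢ‖² is the weighted centroid p* = (Σwᵢpᵢ)/(Σwᵢ).
Σwᵢ = 560.
Σwᵢxᵢ = 450·0 + 70·12 + 40·4 = 1000.
Σwᵢyᵢ = 450·4 + 70·10 + 40·8 = 2820.
x* = 1000/560 = 1.79, y* = 2820/560 = 5.04.

(1.79, 5.04)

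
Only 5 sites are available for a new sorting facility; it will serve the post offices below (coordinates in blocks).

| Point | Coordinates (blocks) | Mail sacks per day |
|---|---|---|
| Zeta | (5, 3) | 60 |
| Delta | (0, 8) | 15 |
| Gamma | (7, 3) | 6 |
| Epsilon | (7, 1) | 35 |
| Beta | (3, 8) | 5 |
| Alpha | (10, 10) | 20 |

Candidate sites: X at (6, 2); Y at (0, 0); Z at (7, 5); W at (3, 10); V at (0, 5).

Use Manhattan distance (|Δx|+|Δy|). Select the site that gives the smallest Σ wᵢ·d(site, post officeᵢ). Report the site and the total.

Total weighted distance at each candidate:
  X (6, 2): total = 667
  Y (0, 0): total = 1395
  Z (7, 5): total = 737
  W (3, 10): total = 1286
  V (0, 5): total = 1234
Minimum is at X with total 667 blocks.

X, total 667 blocks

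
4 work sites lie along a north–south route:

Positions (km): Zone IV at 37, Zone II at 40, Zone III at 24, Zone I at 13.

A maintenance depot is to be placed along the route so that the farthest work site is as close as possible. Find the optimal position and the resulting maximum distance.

The 1-center on a line is the midpoint of the two extreme points: leftmost at 13, rightmost at 40.
Optimal location = (13 + 40)/2 = 26.5; maximum distance = (40 − 13)/2 = 13.5.

location 26.5, max distance 13.5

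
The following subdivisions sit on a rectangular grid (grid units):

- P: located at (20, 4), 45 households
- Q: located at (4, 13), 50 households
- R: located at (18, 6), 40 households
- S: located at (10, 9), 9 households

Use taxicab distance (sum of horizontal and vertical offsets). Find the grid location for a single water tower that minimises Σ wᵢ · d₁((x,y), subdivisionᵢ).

Manhattan distance separates: Σwᵢ(|x−xᵢ|+|y−yᵢ|) = Σwᵢ|x−xᵢ| + Σwᵢ|y−yᵢ|, so x and y are optimised independently as 1-D weighted medians.
Total weight W = 144; half = 72.
x-coordinate, sorted with cumulative weight:
  x=4 (Q, w=50) cum 50
  x=10 (S, w=9) cum 59
  x=18 (R, w=40) cum 99  ← median
  x=20 (P, w=45) cum 144
⇒ x* = 18
y-coordinate, sorted with cumulative weight:
  y=4 (P, w=45) cum 45
  y=6 (R, w=40) cum 85  ← median
  y=9 (S, w=9) cum 94
  y=13 (Q, w=50) cum 144
⇒ y* = 6

(18, 6)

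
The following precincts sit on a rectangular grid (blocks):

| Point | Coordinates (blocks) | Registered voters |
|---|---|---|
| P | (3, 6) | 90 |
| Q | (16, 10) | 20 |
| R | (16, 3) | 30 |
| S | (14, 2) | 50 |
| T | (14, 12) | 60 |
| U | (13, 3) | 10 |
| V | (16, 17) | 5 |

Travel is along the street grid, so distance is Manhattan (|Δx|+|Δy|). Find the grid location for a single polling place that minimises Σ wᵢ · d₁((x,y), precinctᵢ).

(14, 6)

Manhattan distance separates: Σwᵢ(|x−xᵢ|+|y−yᵢ|) = Σwᵢ|x−xᵢ| + Σwᵢ|y−yᵢ|, so x and y are optimised independently as 1-D weighted medians.
Total weight W = 265; half = 132.5.
x-coordinate, sorted with cumulative weight:
  x=3 (P, w=90) cum 90
  x=13 (U, w=10) cum 100
  x=14 (S, w=50) cum 150  ← median
  x=14 (T, w=60) cum 210
  x=16 (Q, w=20) cum 230
  x=16 (R, w=30) cum 260
  x=16 (V, w=5) cum 265
⇒ x* = 14
y-coordinate, sorted with cumulative weight:
  y=2 (S, w=50) cum 50
  y=3 (R, w=30) cum 80
  y=3 (U, w=10) cum 90
  y=6 (P, w=90) cum 180  ← median
  y=10 (Q, w=20) cum 200
  y=12 (T, w=60) cum 260
  y=17 (V, w=5) cum 265
⇒ y* = 6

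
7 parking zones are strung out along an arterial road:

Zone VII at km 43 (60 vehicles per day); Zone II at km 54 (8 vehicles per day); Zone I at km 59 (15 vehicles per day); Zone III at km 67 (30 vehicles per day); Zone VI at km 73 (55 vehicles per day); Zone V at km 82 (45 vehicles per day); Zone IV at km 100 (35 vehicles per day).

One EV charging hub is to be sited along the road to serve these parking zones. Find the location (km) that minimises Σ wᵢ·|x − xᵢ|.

x = 73

For a sum of weighted absolute distances on a line, the optimum is the weighted median (not the mean). Total weight W = 248; half-weight = 124.
Sort by position and accumulate weight:
  km 43 (Zone VII, w=60) → cum 60
  km 54 (Zone II, w=8) → cum 68
  km 59 (Zone I, w=15) → cum 83
  km 67 (Zone III, w=30) → cum 113
  km 73 (Zone VI, w=55) → cum 168  ≥ 124 → median here
  km 82 (Zone V, w=45) → cum 213
  km 100 (Zone IV, w=35) → cum 248
Optimal location: km 73.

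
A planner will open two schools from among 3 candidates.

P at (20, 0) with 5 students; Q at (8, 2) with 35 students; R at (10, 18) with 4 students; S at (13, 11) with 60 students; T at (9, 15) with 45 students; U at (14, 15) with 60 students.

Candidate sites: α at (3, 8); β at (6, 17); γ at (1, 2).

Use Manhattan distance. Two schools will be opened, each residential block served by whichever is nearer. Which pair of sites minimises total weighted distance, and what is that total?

Evaluate every pair (each demand assigned to the nearer of the two):
  {β, γ}: total = 1975
  {α, β}: total = 2135
  {α, γ}: total = 2863
Best pair: {β, γ} with total 1975.

{β, γ}, total 1975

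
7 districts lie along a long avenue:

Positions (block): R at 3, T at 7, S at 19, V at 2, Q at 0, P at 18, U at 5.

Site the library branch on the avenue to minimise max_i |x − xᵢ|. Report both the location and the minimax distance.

location 9.5, max distance 9.5

The 1-center on a line is the midpoint of the two extreme points: leftmost at 0, rightmost at 19.
Optimal location = (0 + 19)/2 = 9.5; maximum distance = (19 − 0)/2 = 9.5.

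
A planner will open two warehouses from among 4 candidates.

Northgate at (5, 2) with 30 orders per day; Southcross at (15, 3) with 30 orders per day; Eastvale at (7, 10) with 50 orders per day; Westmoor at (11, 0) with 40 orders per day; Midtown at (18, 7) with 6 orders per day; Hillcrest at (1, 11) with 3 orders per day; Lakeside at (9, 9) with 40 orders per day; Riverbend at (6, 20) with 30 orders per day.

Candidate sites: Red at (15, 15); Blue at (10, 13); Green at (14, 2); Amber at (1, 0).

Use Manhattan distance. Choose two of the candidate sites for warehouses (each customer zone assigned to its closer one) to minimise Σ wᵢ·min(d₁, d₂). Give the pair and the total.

{Blue, Green}, total 1447

Evaluate every pair (each demand assigned to the nearer of the two):
  {Blue, Green}: total = 1447
  {Blue, Amber}: total = 1977
  {Red, Green}: total = 2188
  {Red, Blue}: total = 2329
  {Green, Amber}: total = 2507
  {Red, Amber}: total = 2589
Best pair: {Blue, Green} with total 1447.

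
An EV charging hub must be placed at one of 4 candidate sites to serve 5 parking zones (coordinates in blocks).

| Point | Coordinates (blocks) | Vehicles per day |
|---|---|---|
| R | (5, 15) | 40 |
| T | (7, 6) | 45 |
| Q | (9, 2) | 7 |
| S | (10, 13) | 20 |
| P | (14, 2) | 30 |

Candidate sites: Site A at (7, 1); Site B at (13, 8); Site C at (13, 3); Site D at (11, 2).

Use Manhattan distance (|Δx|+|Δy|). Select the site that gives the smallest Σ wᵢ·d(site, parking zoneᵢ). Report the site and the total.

Total weighted distance at each candidate:
  Site A (7, 1): total = 1426
  Site B (13, 8): total = 1400
  Site C (13, 3): total = 1560
  Site D (11, 2): total = 1464
Minimum is at Site B with total 1400 blocks.

Site B, total 1400 blocks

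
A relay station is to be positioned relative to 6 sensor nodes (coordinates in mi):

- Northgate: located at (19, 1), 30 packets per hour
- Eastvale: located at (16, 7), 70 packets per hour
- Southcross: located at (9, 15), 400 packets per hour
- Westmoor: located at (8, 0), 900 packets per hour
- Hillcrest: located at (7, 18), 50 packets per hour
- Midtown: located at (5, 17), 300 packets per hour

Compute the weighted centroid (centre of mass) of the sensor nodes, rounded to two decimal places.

(8.19, 7.15)

The minimiser of Σwᵢ‖p−pᵢ‖² is the weighted centroid p* = (Σwᵢpᵢ)/(Σwᵢ).
Σwᵢ = 1750.
Σwᵢxᵢ = 30·19 + 70·16 + 400·9 + 900·8 + 50·7 + 300·5 = 14340.
Σwᵢyᵢ = 30·1 + 70·7 + 400·15 + 900·0 + 50·18 + 300·17 = 12520.
x* = 14340/1750 = 8.19, y* = 12520/1750 = 7.15.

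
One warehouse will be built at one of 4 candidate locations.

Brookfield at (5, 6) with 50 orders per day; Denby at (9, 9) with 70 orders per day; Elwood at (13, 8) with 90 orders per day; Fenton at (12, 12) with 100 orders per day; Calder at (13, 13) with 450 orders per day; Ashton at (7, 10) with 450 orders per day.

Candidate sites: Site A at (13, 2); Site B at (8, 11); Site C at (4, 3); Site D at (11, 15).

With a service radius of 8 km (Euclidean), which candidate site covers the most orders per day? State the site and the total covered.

Coverage radius r = 8 km; a point is covered iff (Δx)²+(Δy)² ≤ 8² = 64.
  Site A (13, 2): covers {Elwood} → 90
  Site B (8, 11): covers {Brookfield, Denby, Elwood, Fenton, Calder, Ashton} → 1210
  Site C (4, 3): covers {Brookfield, Denby, Ashton} → 570
  Site D (11, 15): covers {Denby, Elwood, Fenton, Calder, Ashton} → 1160
Maximum coverage at Site B: 1210 orders per day.

Site B, covering 1210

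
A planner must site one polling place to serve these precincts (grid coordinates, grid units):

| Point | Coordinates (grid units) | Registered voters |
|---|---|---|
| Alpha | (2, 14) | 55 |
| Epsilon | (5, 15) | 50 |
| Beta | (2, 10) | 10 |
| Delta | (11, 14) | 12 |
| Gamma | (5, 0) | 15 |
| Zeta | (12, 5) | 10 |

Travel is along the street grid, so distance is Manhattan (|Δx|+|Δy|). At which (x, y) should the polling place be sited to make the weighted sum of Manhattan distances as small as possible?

(5, 14)

Manhattan distance separates: Σwᵢ(|x−xᵢ|+|y−yᵢ|) = Σwᵢ|x−xᵢ| + Σwᵢ|y−yᵢ|, so x and y are optimised independently as 1-D weighted medians.
Total weight W = 152; half = 76.
x-coordinate, sorted with cumulative weight:
  x=2 (Alpha, w=55) cum 55
  x=2 (Beta, w=10) cum 65
  x=5 (Epsilon, w=50) cum 115  ← median
  x=5 (Gamma, w=15) cum 130
  x=11 (Delta, w=12) cum 142
  x=12 (Zeta, w=10) cum 152
⇒ x* = 5
y-coordinate, sorted with cumulative weight:
  y=0 (Gamma, w=15) cum 15
  y=5 (Zeta, w=10) cum 25
  y=10 (Beta, w=10) cum 35
  y=14 (Alpha, w=55) cum 90  ← median
  y=14 (Delta, w=12) cum 102
  y=15 (Epsilon, w=50) cum 152
⇒ y* = 14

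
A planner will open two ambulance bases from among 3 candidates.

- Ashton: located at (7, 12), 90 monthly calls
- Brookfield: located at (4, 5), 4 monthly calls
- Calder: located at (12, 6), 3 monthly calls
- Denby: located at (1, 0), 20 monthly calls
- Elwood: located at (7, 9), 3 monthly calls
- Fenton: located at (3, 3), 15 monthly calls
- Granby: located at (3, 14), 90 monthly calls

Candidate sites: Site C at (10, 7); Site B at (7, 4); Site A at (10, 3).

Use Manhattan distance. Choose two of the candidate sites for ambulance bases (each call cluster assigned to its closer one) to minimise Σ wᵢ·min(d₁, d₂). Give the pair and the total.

Evaluate every pair (each demand assigned to the nearer of the two):
  {Site C, Site B}: total = 2295
  {Site B, Site A}: total = 2301
  {Site C, Site A}: total = 2381
Best pair: {Site C, Site B} with total 2295.

{Site C, Site B}, total 2295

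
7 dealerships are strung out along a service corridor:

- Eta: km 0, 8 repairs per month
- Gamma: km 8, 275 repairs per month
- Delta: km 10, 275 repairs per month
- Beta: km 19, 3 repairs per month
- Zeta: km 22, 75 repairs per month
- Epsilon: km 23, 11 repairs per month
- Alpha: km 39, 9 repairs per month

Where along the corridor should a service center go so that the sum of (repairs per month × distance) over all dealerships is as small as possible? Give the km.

For a sum of weighted absolute distances on a line, the optimum is the weighted median (not the mean). Total weight W = 656; half-weight = 328.
Sort by position and accumulate weight:
  km 0 (Eta, w=8) → cum 8
  km 8 (Gamma, w=275) → cum 283
  km 10 (Delta, w=275) → cum 558  ≥ 328 → median here
  km 19 (Beta, w=3) → cum 561
  km 22 (Zeta, w=75) → cum 636
  km 23 (Epsilon, w=11) → cum 647
  km 39 (Alpha, w=9) → cum 656
Optimal location: km 10.

x = 10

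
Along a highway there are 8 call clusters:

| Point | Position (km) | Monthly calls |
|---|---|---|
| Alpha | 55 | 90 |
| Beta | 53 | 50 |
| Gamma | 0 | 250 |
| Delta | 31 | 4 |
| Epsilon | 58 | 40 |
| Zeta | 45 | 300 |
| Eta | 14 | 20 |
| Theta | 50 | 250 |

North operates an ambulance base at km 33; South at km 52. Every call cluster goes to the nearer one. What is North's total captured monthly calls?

The indifferent point is the midpoint (33+52)/2 = 42.5; call clusters left of it (closer to North at 33) go to North, those right go to South.
  Gamma at 0 (w=250) → North
  Eta at 14 (w=20) → North
  Delta at 31 (w=4) → North
  Zeta at 45 (w=300) → South
  Theta at 50 (w=250) → South
  Beta at 53 (w=50) → South
  Alpha at 55 (w=90) → South
  Epsilon at 58 (w=40) → South
North captures 274; South captures 730.

274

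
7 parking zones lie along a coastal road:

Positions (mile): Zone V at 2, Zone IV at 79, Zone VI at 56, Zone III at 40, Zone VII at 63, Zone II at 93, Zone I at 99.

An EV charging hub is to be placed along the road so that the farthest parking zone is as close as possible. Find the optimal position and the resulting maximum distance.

location 50.5, max distance 48.5

The 1-center on a line is the midpoint of the two extreme points: leftmost at 2, rightmost at 99.
Optimal location = (2 + 99)/2 = 50.5; maximum distance = (99 − 2)/2 = 48.5.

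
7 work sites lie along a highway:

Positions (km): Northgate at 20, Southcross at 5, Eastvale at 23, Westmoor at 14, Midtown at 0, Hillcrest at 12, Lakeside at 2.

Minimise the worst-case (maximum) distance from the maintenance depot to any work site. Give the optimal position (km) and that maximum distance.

The 1-center on a line is the midpoint of the two extreme points: leftmost at 0, rightmost at 23.
Optimal location = (0 + 23)/2 = 11.5; maximum distance = (23 − 0)/2 = 11.5.

location 11.5, max distance 11.5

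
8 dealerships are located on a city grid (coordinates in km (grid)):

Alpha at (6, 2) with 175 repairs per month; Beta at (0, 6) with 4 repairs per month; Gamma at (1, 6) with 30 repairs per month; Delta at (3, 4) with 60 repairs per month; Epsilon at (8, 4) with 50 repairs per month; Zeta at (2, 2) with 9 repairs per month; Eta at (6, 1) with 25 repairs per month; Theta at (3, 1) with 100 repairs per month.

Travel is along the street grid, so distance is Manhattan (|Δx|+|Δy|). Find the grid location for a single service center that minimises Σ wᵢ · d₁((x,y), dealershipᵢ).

(6, 2)

Manhattan distance separates: Σwᵢ(|x−xᵢ|+|y−yᵢ|) = Σwᵢ|x−xᵢ| + Σwᵢ|y−yᵢ|, so x and y are optimised independently as 1-D weighted medians.
Total weight W = 453; half = 226.5.
x-coordinate, sorted with cumulative weight:
  x=0 (Beta, w=4) cum 4
  x=1 (Gamma, w=30) cum 34
  x=2 (Zeta, w=9) cum 43
  x=3 (Delta, w=60) cum 103
  x=3 (Theta, w=100) cum 203
  x=6 (Alpha, w=175) cum 378  ← median
  x=6 (Eta, w=25) cum 403
  x=8 (Epsilon, w=50) cum 453
⇒ x* = 6
y-coordinate, sorted with cumulative weight:
  y=1 (Eta, w=25) cum 25
  y=1 (Theta, w=100) cum 125
  y=2 (Alpha, w=175) cum 300  ← median
  y=2 (Zeta, w=9) cum 309
  y=4 (Delta, w=60) cum 369
  y=4 (Epsilon, w=50) cum 419
  y=6 (Beta, w=4) cum 423
  y=6 (Gamma, w=30) cum 453
⇒ y* = 2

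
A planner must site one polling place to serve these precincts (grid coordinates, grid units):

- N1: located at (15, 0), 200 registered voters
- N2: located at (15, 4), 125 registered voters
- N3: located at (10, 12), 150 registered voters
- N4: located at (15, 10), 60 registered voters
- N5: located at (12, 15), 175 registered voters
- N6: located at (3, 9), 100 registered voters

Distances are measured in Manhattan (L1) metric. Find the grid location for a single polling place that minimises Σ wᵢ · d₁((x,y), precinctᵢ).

(12, 9)

Manhattan distance separates: Σwᵢ(|x−xᵢ|+|y−yᵢ|) = Σwᵢ|x−xᵢ| + Σwᵢ|y−yᵢ|, so x and y are optimised independently as 1-D weighted medians.
Total weight W = 810; half = 405.
x-coordinate, sorted with cumulative weight:
  x=3 (N6, w=100) cum 100
  x=10 (N3, w=150) cum 250
  x=12 (N5, w=175) cum 425  ← median
  x=15 (N1, w=200) cum 625
  x=15 (N2, w=125) cum 750
  x=15 (N4, w=60) cum 810
⇒ x* = 12
y-coordinate, sorted with cumulative weight:
  y=0 (N1, w=200) cum 200
  y=4 (N2, w=125) cum 325
  y=9 (N6, w=100) cum 425  ← median
  y=10 (N4, w=60) cum 485
  y=12 (N3, w=150) cum 635
  y=15 (N5, w=175) cum 810
⇒ y* = 9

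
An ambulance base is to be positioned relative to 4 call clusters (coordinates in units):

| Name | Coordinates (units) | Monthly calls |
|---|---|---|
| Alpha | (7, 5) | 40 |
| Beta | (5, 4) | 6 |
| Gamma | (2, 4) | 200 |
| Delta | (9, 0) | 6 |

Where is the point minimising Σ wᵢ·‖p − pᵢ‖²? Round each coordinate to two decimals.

(3.03, 4.06)

The minimiser of Σwᵢ‖p−pᵢ‖² is the weighted centroid p* = (Σwᵢpᵢ)/(Σwᵢ).
Σwᵢ = 252.
Σwᵢxᵢ = 40·7 + 6·5 + 200·2 + 6·9 = 764.
Σwᵢyᵢ = 40·5 + 6·4 + 200·4 + 6·0 = 1024.
x* = 764/252 = 3.03, y* = 1024/252 = 4.06.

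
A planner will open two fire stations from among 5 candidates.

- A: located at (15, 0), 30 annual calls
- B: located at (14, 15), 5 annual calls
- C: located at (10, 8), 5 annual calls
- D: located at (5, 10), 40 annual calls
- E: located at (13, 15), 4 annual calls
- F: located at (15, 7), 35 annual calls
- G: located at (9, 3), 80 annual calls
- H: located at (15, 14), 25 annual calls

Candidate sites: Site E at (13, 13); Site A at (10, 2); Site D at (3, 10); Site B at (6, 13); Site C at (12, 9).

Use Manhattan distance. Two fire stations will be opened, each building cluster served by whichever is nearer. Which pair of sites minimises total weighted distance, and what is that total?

{Site A, Site C}, total 1148

Evaluate every pair (each demand assigned to the nearer of the two):
  {Site A, Site C}: total = 1148
  {Site E, Site A}: total = 1218
  {Site A, Site B}: total = 1246
  {Site A, Site D}: total = 1370
  {Site D, Site C}: total = 1618
  {Site E, Site C}: total = 1688
  {Site B, Site C}: total = 1698
  {Site E, Site D}: total = 1988
  {Site E, Site B}: total = 2068
  {Site D, Site B}: total = 2686
Best pair: {Site A, Site C} with total 1148.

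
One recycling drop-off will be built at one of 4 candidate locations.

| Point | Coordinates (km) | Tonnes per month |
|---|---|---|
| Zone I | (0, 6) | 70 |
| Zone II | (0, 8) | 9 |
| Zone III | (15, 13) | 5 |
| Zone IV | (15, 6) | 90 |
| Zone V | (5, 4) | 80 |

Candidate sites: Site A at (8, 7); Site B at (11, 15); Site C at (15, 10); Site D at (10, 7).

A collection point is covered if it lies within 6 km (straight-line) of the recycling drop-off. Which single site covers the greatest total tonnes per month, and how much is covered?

Coverage radius r = 6 km; a point is covered iff (Δx)²+(Δy)² ≤ 6² = 36.
  Site A (8, 7): covers {Zone V} → 80
  Site B (11, 15): covers {Zone III} → 5
  Site C (15, 10): covers {Zone III, Zone IV} → 95
  Site D (10, 7): covers {Zone IV, Zone V} → 170
Maximum coverage at Site D: 170 tonnes per month.

Site D, covering 170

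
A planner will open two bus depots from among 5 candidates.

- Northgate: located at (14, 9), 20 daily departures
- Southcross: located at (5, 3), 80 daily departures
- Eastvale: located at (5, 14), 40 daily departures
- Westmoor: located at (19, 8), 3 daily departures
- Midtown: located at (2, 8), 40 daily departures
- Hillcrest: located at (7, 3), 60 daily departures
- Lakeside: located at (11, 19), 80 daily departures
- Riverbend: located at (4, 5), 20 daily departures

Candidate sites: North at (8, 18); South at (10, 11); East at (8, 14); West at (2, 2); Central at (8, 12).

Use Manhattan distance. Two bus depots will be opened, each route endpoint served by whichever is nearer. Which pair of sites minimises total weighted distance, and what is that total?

Evaluate every pair (each demand assigned to the nearer of the two):
  {North, West}: total = 1983
  {East, West}: total = 2051
  {South, West}: total = 2216
  {West, Central}: total = 2245
  {North, Central}: total = 2925
  {North, South}: total = 3136
  {East, Central}: total = 3165
  {South, Central}: total = 3256
  {North, East}: total = 3291
  {South, East}: total = 3296
Best pair: {North, West} with total 1983.

{North, West}, total 1983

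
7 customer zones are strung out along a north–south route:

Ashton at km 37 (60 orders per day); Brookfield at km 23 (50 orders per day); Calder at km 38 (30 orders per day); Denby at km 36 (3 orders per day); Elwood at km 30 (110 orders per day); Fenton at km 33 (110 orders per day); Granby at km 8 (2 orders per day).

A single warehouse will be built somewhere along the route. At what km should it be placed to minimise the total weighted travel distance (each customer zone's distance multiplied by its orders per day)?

For a sum of weighted absolute distances on a line, the optimum is the weighted median (not the mean). Total weight W = 365; half-weight = 182.5.
Sort by position and accumulate weight:
  km 8 (Granby, w=2) → cum 2
  km 23 (Brookfield, w=50) → cum 52
  km 30 (Elwood, w=110) → cum 162
  km 33 (Fenton, w=110) → cum 272  ≥ 182.5 → median here
  km 36 (Denby, w=3) → cum 275
  km 37 (Ashton, w=60) → cum 335
  km 38 (Calder, w=30) → cum 365
Optimal location: km 33.

x = 33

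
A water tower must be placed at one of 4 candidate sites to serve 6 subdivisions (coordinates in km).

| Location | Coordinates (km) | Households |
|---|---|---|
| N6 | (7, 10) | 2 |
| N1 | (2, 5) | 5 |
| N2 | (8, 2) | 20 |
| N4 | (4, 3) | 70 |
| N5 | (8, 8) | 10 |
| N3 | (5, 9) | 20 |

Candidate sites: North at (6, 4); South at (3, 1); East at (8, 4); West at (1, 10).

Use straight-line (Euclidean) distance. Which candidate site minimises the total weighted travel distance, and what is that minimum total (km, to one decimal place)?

North, total 392.6 km

Total weighted distance at each candidate:
  North (6, 4): total = 392.6
  South (3, 1): total = 549.8
  East (8, 4): total = 527.8
  West (1, 10): total = 938.5
Minimum is at North with total 392.6 km.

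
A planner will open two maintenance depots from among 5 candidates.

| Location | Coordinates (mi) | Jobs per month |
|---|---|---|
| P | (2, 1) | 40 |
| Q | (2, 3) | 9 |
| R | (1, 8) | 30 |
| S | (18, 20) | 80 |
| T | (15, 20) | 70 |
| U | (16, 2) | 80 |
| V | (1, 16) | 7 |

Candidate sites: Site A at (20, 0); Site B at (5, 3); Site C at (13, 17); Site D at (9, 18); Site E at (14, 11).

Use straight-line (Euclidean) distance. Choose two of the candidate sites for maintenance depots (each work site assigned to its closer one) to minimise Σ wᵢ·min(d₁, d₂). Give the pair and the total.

{Site B, Site C}, total 2050.1

Evaluate every pair (each demand assigned to the nearer of the two):
  {Site B, Site C}: total = 2050.1
  {Site B, Site D}: total = 2485.0
  {Site A, Site C}: total = 2492.3
  {Site B, Site E}: total = 2617.9
  {Site C, Site E}: total = 2695.6
  {Site A, Site D}: total = 2850.1
  {Site A, Site E}: total = 3031.9
  {Site D, Site E}: total = 3114.4
  {Site C, Site D}: total = 3268.9
  {Site A, Site B}: total = 3804.9
Best pair: {Site B, Site C} with total 2050.1.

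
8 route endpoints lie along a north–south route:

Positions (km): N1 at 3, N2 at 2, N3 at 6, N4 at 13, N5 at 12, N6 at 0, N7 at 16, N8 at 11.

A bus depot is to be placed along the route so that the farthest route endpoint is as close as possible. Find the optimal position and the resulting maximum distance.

location 8, max distance 8

The 1-center on a line is the midpoint of the two extreme points: leftmost at 0, rightmost at 16.
Optimal location = (0 + 16)/2 = 8; maximum distance = (16 − 0)/2 = 8.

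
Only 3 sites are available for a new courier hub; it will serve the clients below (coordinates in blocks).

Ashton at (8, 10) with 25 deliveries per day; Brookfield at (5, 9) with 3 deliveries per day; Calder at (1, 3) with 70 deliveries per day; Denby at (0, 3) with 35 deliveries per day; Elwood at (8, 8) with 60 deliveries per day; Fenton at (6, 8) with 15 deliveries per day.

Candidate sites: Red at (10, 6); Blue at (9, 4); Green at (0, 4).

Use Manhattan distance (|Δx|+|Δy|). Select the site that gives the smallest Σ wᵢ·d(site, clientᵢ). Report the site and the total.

Total weighted distance at each candidate:
  Red (10, 6): total = 1799
  Blue (9, 4): total = 1587
  Green (0, 4): total = 1425
Minimum is at Green with total 1425 blocks.

Green, total 1425 blocks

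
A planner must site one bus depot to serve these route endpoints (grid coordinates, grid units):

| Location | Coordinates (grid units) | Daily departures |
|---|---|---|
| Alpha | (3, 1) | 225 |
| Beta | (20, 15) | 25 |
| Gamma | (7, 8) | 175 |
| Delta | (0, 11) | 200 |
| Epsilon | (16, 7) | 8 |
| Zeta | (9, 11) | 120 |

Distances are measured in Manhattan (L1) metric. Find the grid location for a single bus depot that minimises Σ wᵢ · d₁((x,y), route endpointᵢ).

Manhattan distance separates: Σwᵢ(|x−xᵢ|+|y−yᵢ|) = Σwᵢ|x−xᵢ| + Σwᵢ|y−yᵢ|, so x and y are optimised independently as 1-D weighted medians.
Total weight W = 753; half = 376.5.
x-coordinate, sorted with cumulative weight:
  x=0 (Delta, w=200) cum 200
  x=3 (Alpha, w=225) cum 425  ← median
  x=7 (Gamma, w=175) cum 600
  x=9 (Zeta, w=120) cum 720
  x=16 (Epsilon, w=8) cum 728
  x=20 (Beta, w=25) cum 753
⇒ x* = 3
y-coordinate, sorted with cumulative weight:
  y=1 (Alpha, w=225) cum 225
  y=7 (Epsilon, w=8) cum 233
  y=8 (Gamma, w=175) cum 408  ← median
  y=11 (Delta, w=200) cum 608
  y=11 (Zeta, w=120) cum 728
  y=15 (Beta, w=25) cum 753
⇒ y* = 8

(3, 8)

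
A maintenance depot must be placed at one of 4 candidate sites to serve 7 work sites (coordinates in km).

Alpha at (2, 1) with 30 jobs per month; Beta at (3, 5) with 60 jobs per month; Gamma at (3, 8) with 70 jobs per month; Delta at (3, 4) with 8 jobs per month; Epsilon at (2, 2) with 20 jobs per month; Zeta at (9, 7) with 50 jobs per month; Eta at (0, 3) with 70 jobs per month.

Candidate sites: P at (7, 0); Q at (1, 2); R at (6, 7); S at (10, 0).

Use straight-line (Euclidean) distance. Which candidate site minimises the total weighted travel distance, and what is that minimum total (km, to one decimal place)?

Total weighted distance at each candidate:
  P (7, 0): total = 2213.3
  Q (1, 2): total = 1314.8
  R (6, 7): total = 1470.8
  S (10, 0): total = 2815.9
Minimum is at Q with total 1314.8 km.

Q, total 1314.8 km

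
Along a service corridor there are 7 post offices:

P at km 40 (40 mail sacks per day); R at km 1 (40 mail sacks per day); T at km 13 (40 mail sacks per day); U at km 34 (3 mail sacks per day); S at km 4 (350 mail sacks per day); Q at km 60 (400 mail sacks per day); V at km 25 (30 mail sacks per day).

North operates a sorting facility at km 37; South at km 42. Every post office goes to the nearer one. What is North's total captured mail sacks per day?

463

The indifferent point is the midpoint (37+42)/2 = 39.5; post offices left of it (closer to North at 37) go to North, those right go to South.
  R at 1 (w=40) → North
  S at 4 (w=350) → North
  T at 13 (w=40) → North
  V at 25 (w=30) → North
  U at 34 (w=3) → North
  P at 40 (w=40) → South
  Q at 60 (w=400) → South
North captures 463; South captures 440.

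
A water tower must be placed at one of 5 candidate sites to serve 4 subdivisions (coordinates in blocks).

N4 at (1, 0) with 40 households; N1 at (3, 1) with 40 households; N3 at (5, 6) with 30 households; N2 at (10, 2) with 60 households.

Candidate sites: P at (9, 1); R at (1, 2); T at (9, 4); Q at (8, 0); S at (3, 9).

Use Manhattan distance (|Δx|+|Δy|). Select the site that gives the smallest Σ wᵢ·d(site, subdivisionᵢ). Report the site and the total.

R, total 980 blocks

Total weighted distance at each candidate:
  P (9, 1): total = 990
  R (1, 2): total = 980
  T (9, 4): total = 1200
  Q (8, 0): total = 1030
  S (3, 9): total = 1750
Minimum is at R with total 980 blocks.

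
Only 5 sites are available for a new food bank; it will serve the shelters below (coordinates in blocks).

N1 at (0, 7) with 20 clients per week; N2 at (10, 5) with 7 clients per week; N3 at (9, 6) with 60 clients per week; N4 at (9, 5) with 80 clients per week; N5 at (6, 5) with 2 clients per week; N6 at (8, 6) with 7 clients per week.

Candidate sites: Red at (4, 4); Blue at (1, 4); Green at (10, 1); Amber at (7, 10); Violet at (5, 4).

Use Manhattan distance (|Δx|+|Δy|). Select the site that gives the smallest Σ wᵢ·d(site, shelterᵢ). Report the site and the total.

Total weighted distance at each candidate:
  Red (4, 4): total = 1137
  Blue (1, 4): total = 1545
  Green (10, 1): total = 1173
  Amber (7, 10): total = 1223
  Violet (5, 4): total = 1001
Minimum is at Violet with total 1001 blocks.

Violet, total 1001 blocks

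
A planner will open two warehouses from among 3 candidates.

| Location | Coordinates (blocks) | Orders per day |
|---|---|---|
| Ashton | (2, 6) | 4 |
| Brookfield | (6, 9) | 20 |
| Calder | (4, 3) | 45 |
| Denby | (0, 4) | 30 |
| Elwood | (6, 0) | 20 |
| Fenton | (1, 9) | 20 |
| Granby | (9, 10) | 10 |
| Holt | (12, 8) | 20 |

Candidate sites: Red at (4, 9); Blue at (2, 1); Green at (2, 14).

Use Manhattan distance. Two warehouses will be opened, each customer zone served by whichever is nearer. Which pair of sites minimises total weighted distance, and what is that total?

{Red, Blue}, total 790

Evaluate every pair (each demand assigned to the nearer of the two):
  {Red, Blue}: total = 790
  {Red, Green}: total = 1120
  {Blue, Green}: total = 1180
Best pair: {Red, Blue} with total 790.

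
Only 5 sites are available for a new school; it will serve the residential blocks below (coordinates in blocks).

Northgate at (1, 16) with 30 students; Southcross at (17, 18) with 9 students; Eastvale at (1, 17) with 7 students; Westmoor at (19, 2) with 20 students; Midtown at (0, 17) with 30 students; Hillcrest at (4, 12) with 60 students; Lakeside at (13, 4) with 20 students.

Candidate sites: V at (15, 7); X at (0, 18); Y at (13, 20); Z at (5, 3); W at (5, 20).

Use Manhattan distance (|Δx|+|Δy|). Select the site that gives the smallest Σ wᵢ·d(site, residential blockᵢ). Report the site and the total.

X, total 2127 blocks

Total weighted distance at each candidate:
  V (15, 7): total = 2965
  X (0, 18): total = 2127
  Y (13, 20): total = 2939
  Z (5, 3): total = 2529
  W (5, 20): total = 2315
Minimum is at X with total 2127 blocks.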